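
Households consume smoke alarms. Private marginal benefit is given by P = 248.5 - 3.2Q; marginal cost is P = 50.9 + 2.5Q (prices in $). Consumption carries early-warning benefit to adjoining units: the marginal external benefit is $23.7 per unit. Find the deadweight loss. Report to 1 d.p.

DWL = $49.3

Market equilibrium (private): 50.9 + 2.5Q = 248.5 - 3.2Q → Q_m = 34.6667.
Social marginal benefit = demand + MEB = 272.2 - 3.2Q.
Set SMB = MC: 272.2 - 3.2Q = 50.9 + 2.5Q → Q* = 38.8246.
Between Q* and Q_m the wedge SMB − MC runs linearly from 0 to MEB(Q_m), so the loss is a triangle.
DWL = ½ × 4.1579 × 23.7000 = 49.2711.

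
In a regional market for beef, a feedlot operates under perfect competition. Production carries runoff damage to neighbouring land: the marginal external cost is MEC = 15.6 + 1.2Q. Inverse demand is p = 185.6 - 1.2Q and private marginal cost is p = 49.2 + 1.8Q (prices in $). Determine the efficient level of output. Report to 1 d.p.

Social marginal cost = private MC + MEC = 64.8 + 3.0Q.
Set SMC = demand: 64.8 + 3.0Q = 185.6 - 1.2Q → Q* = 28.7619.

Q* = 28.8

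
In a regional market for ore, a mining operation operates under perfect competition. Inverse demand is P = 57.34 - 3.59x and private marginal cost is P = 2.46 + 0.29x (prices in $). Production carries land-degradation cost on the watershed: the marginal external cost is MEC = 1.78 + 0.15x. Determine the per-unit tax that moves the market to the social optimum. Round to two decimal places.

Social marginal cost = private MC + MEC = 4.24 + 0.44x.
Set SMC = demand: 4.24 + 0.44x = 57.34 - 3.59x → x* = 13.1762.
The Pigouvian tax equals MEC at x*: 1.78 + 0.15×13.1762 = 3.7564.

tax = $3.76 per unit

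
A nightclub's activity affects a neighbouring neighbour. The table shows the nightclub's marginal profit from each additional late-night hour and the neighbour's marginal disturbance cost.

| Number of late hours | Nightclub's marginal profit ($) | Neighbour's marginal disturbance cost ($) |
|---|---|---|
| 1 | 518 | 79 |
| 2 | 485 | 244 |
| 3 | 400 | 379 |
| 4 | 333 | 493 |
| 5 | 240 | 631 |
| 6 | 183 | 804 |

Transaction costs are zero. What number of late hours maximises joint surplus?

3

Bargaining reaches the level where marginal profit last exceeds marginal disturbance cost.
That holds through level 3 (400 ≥ 379) but not at 4 (333 < 493).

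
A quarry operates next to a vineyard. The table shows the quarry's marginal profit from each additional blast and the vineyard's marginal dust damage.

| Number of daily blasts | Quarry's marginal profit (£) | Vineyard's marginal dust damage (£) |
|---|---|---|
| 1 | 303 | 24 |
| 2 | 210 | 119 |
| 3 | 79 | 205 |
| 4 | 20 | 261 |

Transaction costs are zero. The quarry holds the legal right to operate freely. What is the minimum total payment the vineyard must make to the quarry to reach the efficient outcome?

£99

Left alone the quarry would choose level 4 (marginal profit stays positive).
Efficient level: k* = 2 (marginal profit ≥ marginal dust damage through 2).
The vineyard must at least cover the quarry's forgone profit from cutting 4→2: 79 + 20 = 99.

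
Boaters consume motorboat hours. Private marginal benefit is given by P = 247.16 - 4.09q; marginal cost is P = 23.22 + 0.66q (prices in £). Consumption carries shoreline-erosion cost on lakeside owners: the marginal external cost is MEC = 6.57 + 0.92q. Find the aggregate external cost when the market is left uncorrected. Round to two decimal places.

Market equilibrium (private): 23.22 + 0.66q = 247.16 - 4.09q → q_m = 47.1453.
Total external cost = ∫₀^{q_m} (6.57 + 0.92q) dq = 6.57×47.1453 + ½×0.92×47.1453² = 1332.1771.

£1332.18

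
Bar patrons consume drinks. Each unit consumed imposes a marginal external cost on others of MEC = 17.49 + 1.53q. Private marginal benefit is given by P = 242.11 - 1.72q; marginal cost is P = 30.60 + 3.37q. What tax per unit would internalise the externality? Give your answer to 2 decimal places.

tax = 62.33 per unit

Social marginal benefit = demand − MEC = 224.62 - 3.25q.
Set SMB = MC: 224.62 - 3.25q = 30.60 + 3.37q → q* = 29.3082.
The Pigouvian tax equals MEC at q*: 17.49 + 1.53×29.3082 = 62.3315.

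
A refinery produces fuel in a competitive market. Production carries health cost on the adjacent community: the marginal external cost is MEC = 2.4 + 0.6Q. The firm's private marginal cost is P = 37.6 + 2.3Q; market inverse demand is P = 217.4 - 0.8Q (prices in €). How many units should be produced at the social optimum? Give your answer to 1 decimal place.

Q* = 47.9

Social marginal cost = private MC + MEC = 40.0 + 2.9Q.
Set SMC = demand: 40.0 + 2.9Q = 217.4 - 0.8Q → Q* = 47.9459.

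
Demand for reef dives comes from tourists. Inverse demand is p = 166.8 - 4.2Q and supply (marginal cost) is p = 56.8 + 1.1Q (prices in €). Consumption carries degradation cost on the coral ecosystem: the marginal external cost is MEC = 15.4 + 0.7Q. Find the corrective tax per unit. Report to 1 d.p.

Social marginal benefit = demand − MEC = 151.4 - 4.9Q.
Set SMB = MC: 151.4 - 4.9Q = 56.8 + 1.1Q → Q* = 15.7667.
The Pigouvian tax equals MEC at Q*: 15.4 + 0.7×15.7667 = 26.4367.

tax = €26.4 per unit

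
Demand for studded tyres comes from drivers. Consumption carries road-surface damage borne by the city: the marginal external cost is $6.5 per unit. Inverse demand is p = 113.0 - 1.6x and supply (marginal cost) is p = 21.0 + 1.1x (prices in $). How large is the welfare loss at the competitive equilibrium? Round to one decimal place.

Market equilibrium (private): 21.0 + 1.1x = 113.0 - 1.6x → x_m = 34.0741.
Social marginal benefit = demand − MEC = 106.5 - 1.6x.
Set SMB = MC: 106.5 - 1.6x = 21.0 + 1.1x → x* = 31.6667.
The welfare-loss triangle has base |x_m − x*| and height MEC(x_m) (the vertical gap between SMB and MC is zero at x* and MEC at x_m).
DWL = ½ × 2.4074 × 6.5000 = 7.8241.

DWL = $7.8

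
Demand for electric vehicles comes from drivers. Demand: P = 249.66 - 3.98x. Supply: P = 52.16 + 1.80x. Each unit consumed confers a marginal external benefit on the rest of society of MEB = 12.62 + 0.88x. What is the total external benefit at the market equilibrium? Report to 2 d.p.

944.95

Market equilibrium (private): 52.16 + 1.80x = 249.66 - 3.98x → x_m = 34.1696.
Total external benefit = ∫₀^{x_m} (12.62 + 0.88x) dx = 12.62×34.1696 + ½×0.88×34.1696² = 944.9474.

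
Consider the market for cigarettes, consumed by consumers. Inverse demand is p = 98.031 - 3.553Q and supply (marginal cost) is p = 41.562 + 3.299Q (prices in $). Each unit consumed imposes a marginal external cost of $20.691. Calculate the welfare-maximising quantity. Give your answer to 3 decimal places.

Social marginal benefit = demand − MEC = 77.340 - 3.553Q.
Set SMB = MC: 77.340 - 3.553Q = 41.562 + 3.299Q → Q* = 5.2215.

Q* = 5.222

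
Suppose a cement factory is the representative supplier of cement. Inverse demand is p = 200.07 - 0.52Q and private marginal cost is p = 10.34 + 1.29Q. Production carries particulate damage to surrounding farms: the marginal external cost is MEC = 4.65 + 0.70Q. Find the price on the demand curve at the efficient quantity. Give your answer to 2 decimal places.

P = 161.73

Social marginal cost = private MC + MEC = 14.99 + 1.99Q.
Set SMC = demand: 14.99 + 1.99Q = 200.07 - 0.52Q → Q* = 73.7371.
Consumer price on the demand curve at Q*: 200.07 − 0.52×73.7371 = 161.7267.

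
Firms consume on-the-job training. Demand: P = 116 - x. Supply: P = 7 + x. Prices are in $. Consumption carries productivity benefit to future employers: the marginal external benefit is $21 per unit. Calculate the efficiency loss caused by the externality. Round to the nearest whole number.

Market equilibrium (private): 7 + x = 116 - x → x_m = 54.5000.
Social marginal benefit = demand + MEB = 137 - x.
Set SMB = MC: 137 - x = 7 + x → x* = 65.0000.
The loss is the area between SMB and MC from x* to x_m; with linear curves that's a triangle of height MEB(x_m).
DWL = ½ × 10.5000 × 21.0000 = 110.2500.

DWL = $110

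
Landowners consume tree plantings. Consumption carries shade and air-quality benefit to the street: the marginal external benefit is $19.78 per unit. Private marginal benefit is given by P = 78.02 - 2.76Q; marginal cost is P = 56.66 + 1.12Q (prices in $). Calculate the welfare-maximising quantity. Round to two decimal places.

Social marginal benefit = demand + MEB = 97.80 - 2.76Q.
Set SMB = MC: 97.80 - 2.76Q = 56.66 + 1.12Q → Q* = 10.6031.

Q* = 10.60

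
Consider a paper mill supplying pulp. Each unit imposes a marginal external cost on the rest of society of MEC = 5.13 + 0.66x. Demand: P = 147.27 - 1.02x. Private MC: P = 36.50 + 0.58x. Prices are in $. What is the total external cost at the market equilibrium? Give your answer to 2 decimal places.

$1936.84

Market equilibrium (private): 36.50 + 0.58x = 147.27 - 1.02x → x_m = 69.2313.
Total external cost = ∫₀^{x_m} (5.13 + 0.66x) dx = 5.13×69.2313 + ½×0.66×69.2313² = 1936.8376.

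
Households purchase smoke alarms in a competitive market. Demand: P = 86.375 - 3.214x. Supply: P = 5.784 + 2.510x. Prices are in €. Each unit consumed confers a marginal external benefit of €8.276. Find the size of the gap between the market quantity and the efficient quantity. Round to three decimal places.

1.446 units

Market equilibrium (private): 5.784 + 2.510x = 86.375 - 3.214x → x_m = 14.0795.
Social marginal benefit = demand + MEB = 94.651 - 3.214x.
Set SMB = MC: 94.651 - 3.214x = 5.784 + 2.510x → x* = 15.5253.
Gap = |14.0795 − 15.5253| = 1.4458.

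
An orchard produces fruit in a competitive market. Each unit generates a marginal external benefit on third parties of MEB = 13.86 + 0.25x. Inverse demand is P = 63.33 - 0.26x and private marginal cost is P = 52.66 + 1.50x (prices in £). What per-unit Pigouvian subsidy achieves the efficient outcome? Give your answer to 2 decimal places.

Social marginal cost = private MC − MEB = 38.80 + 1.25x.
Set SMC = demand: 38.80 + 1.25x = 63.33 - 0.26x → x* = 16.2450.
The Pigouvian subsidy equals MEB at x*: 13.86 + 0.25×16.2450 = 17.9213.

subsidy = £17.92 per unit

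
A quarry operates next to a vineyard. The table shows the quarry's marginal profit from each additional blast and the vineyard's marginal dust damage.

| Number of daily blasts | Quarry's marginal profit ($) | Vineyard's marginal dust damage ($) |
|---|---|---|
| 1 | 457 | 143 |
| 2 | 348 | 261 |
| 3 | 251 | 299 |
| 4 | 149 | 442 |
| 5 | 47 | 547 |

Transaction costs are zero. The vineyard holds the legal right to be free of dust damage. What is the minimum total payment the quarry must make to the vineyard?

Efficient level: marginal profit ≥ marginal dust damage through level 2, so k* = 2.
With the vineyard holding the right, the quarry must at least compensate total damage at k*: 143 + 261 = 404.

$404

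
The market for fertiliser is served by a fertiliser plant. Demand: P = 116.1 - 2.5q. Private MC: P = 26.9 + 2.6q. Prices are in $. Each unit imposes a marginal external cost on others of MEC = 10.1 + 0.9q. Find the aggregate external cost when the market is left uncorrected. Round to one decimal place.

Market equilibrium (private): 26.9 + 2.6q = 116.1 - 2.5q → q_m = 17.4902.
Total external cost = ∫₀^{q_m} (10.1 + 0.9q) dq = 10.1×17.4902 + ½×0.9×17.4902² = 314.3092.

$314.3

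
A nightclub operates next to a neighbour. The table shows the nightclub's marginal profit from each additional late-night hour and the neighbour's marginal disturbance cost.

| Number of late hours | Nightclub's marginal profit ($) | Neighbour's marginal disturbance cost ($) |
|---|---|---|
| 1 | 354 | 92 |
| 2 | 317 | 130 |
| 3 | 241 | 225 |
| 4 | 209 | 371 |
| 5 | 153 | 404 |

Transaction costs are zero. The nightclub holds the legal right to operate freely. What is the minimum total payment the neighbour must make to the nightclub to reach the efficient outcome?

$362

Left alone the nightclub would choose level 5 (marginal profit stays positive).
Efficient level: k* = 3 (marginal profit ≥ marginal disturbance cost through 3).
The neighbour must at least cover the nightclub's forgone profit from cutting 5→3: 209 + 153 = 362.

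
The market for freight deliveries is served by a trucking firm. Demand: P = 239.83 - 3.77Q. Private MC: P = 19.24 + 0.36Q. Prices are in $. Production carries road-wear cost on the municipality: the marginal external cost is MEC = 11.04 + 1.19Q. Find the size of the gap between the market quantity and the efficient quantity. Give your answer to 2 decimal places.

14.02 units

Market equilibrium (private): 19.24 + 0.36Q = 239.83 - 3.77Q → Q_m = 53.4116.
Social marginal cost = private MC + MEC = 30.28 + 1.55Q.
Set SMC = demand: 30.28 + 1.55Q = 239.83 - 3.77Q → Q* = 39.3891.
Gap = |53.4116 − 39.3891| = 14.0225.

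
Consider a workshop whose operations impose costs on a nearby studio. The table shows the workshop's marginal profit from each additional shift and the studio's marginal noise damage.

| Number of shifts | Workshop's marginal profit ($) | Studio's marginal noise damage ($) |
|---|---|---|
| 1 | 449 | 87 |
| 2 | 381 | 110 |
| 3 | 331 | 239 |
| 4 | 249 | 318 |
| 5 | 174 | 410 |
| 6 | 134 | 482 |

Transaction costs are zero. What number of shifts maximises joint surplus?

Bargaining reaches the level where marginal profit last exceeds marginal noise damage.
That holds through level 3 (331 ≥ 239) but not at 4 (249 < 318).

3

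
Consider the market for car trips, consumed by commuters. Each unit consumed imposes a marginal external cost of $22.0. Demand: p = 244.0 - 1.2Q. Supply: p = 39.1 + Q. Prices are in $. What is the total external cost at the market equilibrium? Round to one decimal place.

$2049.0

Market equilibrium (private): 39.1 + Q = 244.0 - 1.2Q → Q_m = 93.1364.
Total external cost = MEC × Q_m = 22.0 × 93.1364 = 2049.0008.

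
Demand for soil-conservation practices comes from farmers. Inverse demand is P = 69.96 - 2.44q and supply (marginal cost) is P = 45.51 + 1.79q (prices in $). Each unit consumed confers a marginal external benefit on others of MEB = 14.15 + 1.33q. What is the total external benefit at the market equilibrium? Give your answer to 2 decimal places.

$104.01

Market equilibrium (private): 45.51 + 1.79q = 69.96 - 2.44q → q_m = 5.7801.
Total external benefit = ∫₀^{q_m} (14.15 + 1.33q) dq = 14.15×5.7801 + ½×1.33×5.7801² = 104.0058.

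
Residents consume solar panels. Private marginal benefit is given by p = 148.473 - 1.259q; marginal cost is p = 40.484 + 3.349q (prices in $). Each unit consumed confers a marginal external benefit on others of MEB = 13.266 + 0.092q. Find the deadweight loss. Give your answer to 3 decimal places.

DWL = $26.333

Market equilibrium (private): 40.484 + 3.349q = 148.473 - 1.259q → q_m = 23.4351.
Social marginal benefit = demand + MEB = 161.739 - 1.167q.
Set SMB = MC: 161.739 - 1.167q = 40.484 + 3.349q → q* = 26.8501.
The loss is the area between SMB and MC from q* to q_m; with linear curves that's a triangle of height MEB(q_m).
DWL = ½ × 3.4150 × 15.4220 = 26.3331.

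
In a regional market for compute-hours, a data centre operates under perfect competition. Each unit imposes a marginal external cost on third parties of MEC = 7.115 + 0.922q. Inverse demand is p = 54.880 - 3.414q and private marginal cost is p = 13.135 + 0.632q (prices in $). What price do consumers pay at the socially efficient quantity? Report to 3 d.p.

Social marginal cost = private MC + MEC = 20.250 + 1.554q.
Set SMC = demand: 20.250 + 1.554q = 54.880 - 3.414q → q* = 6.9706.
Consumer price on the demand curve at q*: 54.880 − 3.414×6.9706 = 31.0824.

P = $31.082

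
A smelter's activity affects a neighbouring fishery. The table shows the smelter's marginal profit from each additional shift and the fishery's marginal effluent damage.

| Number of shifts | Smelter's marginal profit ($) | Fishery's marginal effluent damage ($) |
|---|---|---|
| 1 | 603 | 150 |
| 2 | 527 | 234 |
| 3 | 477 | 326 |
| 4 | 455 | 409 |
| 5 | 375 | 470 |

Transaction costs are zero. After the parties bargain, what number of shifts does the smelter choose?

4

Bargaining reaches the level where marginal profit last exceeds marginal effluent damage.
That holds through level 4 (455 ≥ 409) but not at 5 (375 < 470).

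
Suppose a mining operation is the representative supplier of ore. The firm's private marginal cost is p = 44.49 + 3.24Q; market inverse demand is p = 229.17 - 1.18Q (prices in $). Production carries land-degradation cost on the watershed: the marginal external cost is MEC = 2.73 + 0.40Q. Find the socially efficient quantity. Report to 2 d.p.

Q* = 37.75

Social marginal cost = private MC + MEC = 47.22 + 3.64Q.
Set SMC = demand: 47.22 + 3.64Q = 229.17 - 1.18Q → Q* = 37.7490.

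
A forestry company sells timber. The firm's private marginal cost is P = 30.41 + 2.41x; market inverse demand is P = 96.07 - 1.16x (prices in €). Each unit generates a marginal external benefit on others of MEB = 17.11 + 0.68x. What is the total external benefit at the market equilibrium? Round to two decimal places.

€429.70

Market equilibrium (private): 30.41 + 2.41x = 96.07 - 1.16x → x_m = 18.3922.
Total external benefit = ∫₀^{x_m} (17.11 + 0.68x) dx = 17.11×18.3922 + ½×0.68×18.3922² = 429.7034.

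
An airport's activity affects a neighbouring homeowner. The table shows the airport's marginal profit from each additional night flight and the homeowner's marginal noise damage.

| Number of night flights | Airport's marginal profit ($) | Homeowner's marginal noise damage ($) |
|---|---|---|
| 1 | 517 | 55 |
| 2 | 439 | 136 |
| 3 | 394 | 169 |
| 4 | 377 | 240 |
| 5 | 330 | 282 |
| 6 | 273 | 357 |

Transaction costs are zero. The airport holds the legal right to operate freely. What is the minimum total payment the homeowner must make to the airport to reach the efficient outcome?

Left alone the airport would choose level 6 (marginal profit stays positive).
Efficient level: k* = 5 (marginal profit ≥ marginal noise damage through 5).
The homeowner must at least cover the airport's forgone profit from cutting 6→5: 273 = 273.

$273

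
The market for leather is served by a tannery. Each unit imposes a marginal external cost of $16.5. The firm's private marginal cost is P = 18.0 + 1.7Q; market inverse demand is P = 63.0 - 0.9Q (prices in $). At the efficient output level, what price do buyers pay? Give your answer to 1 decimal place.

P = $53.1

Social marginal cost = private MC + MEC = 34.5 + 1.7Q.
Set SMC = demand: 34.5 + 1.7Q = 63.0 - 0.9Q → Q* = 10.9615.
Consumer price on the demand curve at Q*: 63.0 − 0.9×10.9615 = 53.1347.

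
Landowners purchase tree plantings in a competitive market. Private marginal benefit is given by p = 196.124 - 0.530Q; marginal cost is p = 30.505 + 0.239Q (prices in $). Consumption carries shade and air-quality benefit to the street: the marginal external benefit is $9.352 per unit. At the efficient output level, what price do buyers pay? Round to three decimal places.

Social marginal benefit = demand + MEB = 205.476 - 0.530Q.
Set SMB = MC: 205.476 - 0.530Q = 30.505 + 0.239Q → Q* = 227.5306.
Consumer price on the demand curve at Q*: 196.124 − 0.530×227.5306 = 75.5328.

P = $75.533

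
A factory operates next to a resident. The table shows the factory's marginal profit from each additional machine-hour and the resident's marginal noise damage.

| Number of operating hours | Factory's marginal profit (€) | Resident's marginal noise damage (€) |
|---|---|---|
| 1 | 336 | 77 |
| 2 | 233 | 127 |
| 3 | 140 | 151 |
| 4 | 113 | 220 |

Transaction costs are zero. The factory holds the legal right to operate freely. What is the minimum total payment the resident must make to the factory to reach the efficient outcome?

Left alone the factory would choose level 4 (marginal profit stays positive).
Efficient level: k* = 2 (marginal profit ≥ marginal noise damage through 2).
The resident must at least cover the factory's forgone profit from cutting 4→2: 140 + 113 = 253.

€253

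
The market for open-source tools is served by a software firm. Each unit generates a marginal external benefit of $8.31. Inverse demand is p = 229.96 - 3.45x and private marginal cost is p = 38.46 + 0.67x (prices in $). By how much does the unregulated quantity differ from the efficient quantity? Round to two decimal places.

2.02 units

Market equilibrium (private): 38.46 + 0.67x = 229.96 - 3.45x → x_m = 46.4806.
Social marginal cost = private MC − MEB = 30.15 + 0.67x.
Set SMC = demand: 30.15 + 0.67x = 229.96 - 3.45x → x* = 48.4976.
Gap = |46.4806 − 48.4976| = 2.0170.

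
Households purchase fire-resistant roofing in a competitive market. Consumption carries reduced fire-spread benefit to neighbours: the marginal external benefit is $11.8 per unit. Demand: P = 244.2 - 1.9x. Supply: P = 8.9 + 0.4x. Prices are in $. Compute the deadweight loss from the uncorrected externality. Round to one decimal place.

Market equilibrium (private): 8.9 + 0.4x = 244.2 - 1.9x → x_m = 102.3043.
Social marginal benefit = demand + MEB = 256.0 - 1.9x.
Set SMB = MC: 256.0 - 1.9x = 8.9 + 0.4x → x* = 107.4348.
Height of the DWL triangle at x_m is SMB(x_m) − MC(x_m) = MEB(x_m) = 11.8000.
DWL = ½ × 5.1305 × 11.8000 = 30.2700.

DWL = $30.3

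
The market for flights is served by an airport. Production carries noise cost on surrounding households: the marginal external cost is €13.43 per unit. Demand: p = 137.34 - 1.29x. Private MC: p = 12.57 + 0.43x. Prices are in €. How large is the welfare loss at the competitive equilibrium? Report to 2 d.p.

DWL = €52.43

Market equilibrium (private): 12.57 + 0.43x = 137.34 - 1.29x → x_m = 72.5407.
Social marginal cost = private MC + MEC = 26.00 + 0.43x.
Set SMC = demand: 26.00 + 0.43x = 137.34 - 1.29x → x* = 64.7326.
The loss is the area between SMC and demand from x* to x_m; with linear curves that's a triangle of height MEC(x_m).
DWL = ½ × 7.8081 × 13.4300 = 52.4314.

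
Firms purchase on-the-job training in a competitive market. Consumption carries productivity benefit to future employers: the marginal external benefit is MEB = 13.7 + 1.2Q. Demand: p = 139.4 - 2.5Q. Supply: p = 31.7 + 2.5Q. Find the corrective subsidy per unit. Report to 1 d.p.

subsidy = 52.0 per unit

Social marginal benefit = demand + MEB = 153.1 - 1.3Q.
Set SMB = MC: 153.1 - 1.3Q = 31.7 + 2.5Q → Q* = 31.9474.
The Pigouvian subsidy equals MEB at Q*: 13.7 + 1.2×31.9474 = 52.0369.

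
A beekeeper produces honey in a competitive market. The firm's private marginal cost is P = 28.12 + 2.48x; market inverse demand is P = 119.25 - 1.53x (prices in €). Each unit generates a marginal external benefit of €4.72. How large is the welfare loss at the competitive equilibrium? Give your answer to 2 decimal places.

Market equilibrium (private): 28.12 + 2.48x = 119.25 - 1.53x → x_m = 22.7257.
Social marginal cost = private MC − MEB = 23.40 + 2.48x.
Set SMC = demand: 23.40 + 2.48x = 119.25 - 1.53x → x* = 23.9027.
Between x* and x_m the wedge demand − SMC runs linearly from 0 to MEB(x_m), so the loss is a triangle.
DWL = ½ × 1.1770 × 4.7200 = 2.7777.

DWL = €2.78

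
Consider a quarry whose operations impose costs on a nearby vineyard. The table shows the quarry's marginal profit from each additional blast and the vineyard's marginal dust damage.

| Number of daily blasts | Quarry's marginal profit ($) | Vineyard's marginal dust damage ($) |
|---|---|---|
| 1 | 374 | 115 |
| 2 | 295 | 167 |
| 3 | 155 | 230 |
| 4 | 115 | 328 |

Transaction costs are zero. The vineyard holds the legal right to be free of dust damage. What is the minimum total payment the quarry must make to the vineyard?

$282

Efficient level: marginal profit ≥ marginal dust damage through level 2, so k* = 2.
With the vineyard holding the right, the quarry must at least compensate total damage at k*: 115 + 167 = 282.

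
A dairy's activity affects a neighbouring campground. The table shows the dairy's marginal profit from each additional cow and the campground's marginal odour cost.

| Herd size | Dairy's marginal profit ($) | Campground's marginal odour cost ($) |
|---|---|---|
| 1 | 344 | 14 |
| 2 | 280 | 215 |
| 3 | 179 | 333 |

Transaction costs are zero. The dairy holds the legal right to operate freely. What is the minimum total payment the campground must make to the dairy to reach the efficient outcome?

Left alone the dairy would choose level 3 (marginal profit stays positive).
Efficient level: k* = 2 (marginal profit ≥ marginal odour cost through 2).
The campground must at least cover the dairy's forgone profit from cutting 3→2: 179 = 179.

$179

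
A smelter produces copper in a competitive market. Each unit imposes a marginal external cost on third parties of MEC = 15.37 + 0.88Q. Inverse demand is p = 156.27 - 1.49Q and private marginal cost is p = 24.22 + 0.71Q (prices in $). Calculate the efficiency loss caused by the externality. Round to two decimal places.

Market equilibrium (private): 24.22 + 0.71Q = 156.27 - 1.49Q → Q_m = 60.0227.
Social marginal cost = private MC + MEC = 39.59 + 1.59Q.
Set SMC = demand: 39.59 + 1.59Q = 156.27 - 1.49Q → Q* = 37.8831.
Between Q* and Q_m the wedge SMC − demand runs linearly from 0 to MEC(Q_m), so the loss is a triangle.
DWL = ½ × 22.1396 × 68.1900 = 754.8497.

DWL = $754.85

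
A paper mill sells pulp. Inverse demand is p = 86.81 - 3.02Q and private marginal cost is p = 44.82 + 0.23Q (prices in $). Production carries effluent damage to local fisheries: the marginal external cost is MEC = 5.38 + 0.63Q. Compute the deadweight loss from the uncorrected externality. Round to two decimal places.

Market equilibrium (private): 44.82 + 0.23Q = 86.81 - 3.02Q → Q_m = 12.9200.
Social marginal cost = private MC + MEC = 50.20 + 0.86Q.
Set SMC = demand: 50.20 + 0.86Q = 86.81 - 3.02Q → Q* = 9.4356.
The loss is the area between SMC and demand from Q* to Q_m; with linear curves that's a triangle of height MEC(Q_m).
DWL = ½ × 3.4844 × 13.5196 = 23.5538.

DWL = $23.55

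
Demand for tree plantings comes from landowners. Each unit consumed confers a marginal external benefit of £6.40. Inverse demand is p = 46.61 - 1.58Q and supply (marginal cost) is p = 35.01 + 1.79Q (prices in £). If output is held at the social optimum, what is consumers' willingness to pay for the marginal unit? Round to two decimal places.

Social marginal benefit = demand + MEB = 53.01 - 1.58Q.
Set SMB = MC: 53.01 - 1.58Q = 35.01 + 1.79Q → Q* = 5.3412.
Consumer price on the demand curve at Q*: 46.61 − 1.58×5.3412 = 38.1709.

P = £38.17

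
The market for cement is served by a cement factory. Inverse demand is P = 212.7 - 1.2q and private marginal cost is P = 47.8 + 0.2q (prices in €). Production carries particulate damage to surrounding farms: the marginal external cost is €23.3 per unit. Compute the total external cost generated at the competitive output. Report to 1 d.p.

Market equilibrium (private): 47.8 + 0.2q = 212.7 - 1.2q → q_m = 117.7857.
Total external cost = MEC × q_m = 23.3 × 117.7857 = 2744.4068.

€2744.4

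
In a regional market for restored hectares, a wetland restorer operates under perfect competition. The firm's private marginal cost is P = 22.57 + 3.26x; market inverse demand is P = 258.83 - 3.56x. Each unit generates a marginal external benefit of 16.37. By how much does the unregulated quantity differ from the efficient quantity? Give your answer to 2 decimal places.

Market equilibrium (private): 22.57 + 3.26x = 258.83 - 3.56x → x_m = 34.6422.
Social marginal cost = private MC − MEB = 6.20 + 3.26x.
Set SMC = demand: 6.20 + 3.26x = 258.83 - 3.56x → x* = 37.0425.
Gap = |34.6422 − 37.0425| = 2.4003.

2.40 units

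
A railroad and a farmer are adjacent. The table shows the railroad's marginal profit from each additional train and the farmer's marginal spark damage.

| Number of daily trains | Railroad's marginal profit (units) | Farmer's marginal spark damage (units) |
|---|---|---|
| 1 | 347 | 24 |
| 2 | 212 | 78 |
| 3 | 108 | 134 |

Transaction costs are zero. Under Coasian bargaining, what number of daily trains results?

Bargaining reaches the level where marginal profit last exceeds marginal spark damage.
That holds through level 2 (212 ≥ 78) but not at 3 (108 < 134).

2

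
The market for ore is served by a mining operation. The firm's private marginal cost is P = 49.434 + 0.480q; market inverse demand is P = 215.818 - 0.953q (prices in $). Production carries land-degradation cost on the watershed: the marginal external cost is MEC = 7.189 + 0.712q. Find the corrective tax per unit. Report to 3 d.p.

tax = $60.031 per unit

Social marginal cost = private MC + MEC = 56.623 + 1.192q.
Set SMC = demand: 56.623 + 1.192q = 215.818 - 0.953q → q* = 74.2168.
The Pigouvian tax equals MEC at q*: 7.189 + 0.712×74.2168 = 60.0314.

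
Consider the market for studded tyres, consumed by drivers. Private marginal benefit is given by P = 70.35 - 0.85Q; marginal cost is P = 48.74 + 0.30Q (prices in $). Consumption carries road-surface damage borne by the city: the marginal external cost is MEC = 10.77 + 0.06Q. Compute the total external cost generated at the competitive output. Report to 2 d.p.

$212.98

Market equilibrium (private): 48.74 + 0.30Q = 70.35 - 0.85Q → Q_m = 18.7913.
Total external cost = ∫₀^{Q_m} (10.77 + 0.06Q) dQ = 10.77×18.7913 + ½×0.06×18.7913² = 212.9757.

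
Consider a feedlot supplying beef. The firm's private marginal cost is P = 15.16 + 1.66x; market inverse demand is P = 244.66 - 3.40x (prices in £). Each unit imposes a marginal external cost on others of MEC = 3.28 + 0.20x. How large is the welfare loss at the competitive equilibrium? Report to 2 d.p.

Market equilibrium (private): 15.16 + 1.66x = 244.66 - 3.40x → x_m = 45.3557.
Social marginal cost = private MC + MEC = 18.44 + 1.86x.
Set SMC = demand: 18.44 + 1.86x = 244.66 - 3.40x → x* = 43.0076.
Between x* and x_m the wedge SMC − demand runs linearly from 0 to MEC(x_m), so the loss is a triangle.
DWL = ½ × 2.3481 × 12.3511 = 14.5008.

DWL = £14.50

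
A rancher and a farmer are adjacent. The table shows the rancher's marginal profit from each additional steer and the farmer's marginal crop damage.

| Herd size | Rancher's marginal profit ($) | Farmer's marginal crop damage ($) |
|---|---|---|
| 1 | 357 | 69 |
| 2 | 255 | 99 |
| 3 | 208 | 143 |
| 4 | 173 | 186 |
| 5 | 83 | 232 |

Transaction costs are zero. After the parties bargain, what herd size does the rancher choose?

Bargaining reaches the level where marginal profit last exceeds marginal crop damage.
That holds through level 3 (208 ≥ 143) but not at 4 (173 < 186).

3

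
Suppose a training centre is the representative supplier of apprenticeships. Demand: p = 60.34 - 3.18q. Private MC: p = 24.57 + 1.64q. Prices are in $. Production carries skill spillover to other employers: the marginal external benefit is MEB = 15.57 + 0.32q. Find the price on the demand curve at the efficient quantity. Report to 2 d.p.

Social marginal cost = private MC − MEB = 9.00 + 1.32q.
Set SMC = demand: 9.00 + 1.32q = 60.34 - 3.18q → q* = 11.4089.
Consumer price on the demand curve at q*: 60.34 − 3.18×11.4089 = 24.0597.

P = $24.06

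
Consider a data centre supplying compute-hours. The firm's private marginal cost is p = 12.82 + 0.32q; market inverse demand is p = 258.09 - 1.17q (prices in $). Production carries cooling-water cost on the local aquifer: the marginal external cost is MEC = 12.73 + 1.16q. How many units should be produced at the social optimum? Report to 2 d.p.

q* = 87.75

Social marginal cost = private MC + MEC = 25.55 + 1.48q.
Set SMC = demand: 25.55 + 1.48q = 258.09 - 1.17q → q* = 87.7509.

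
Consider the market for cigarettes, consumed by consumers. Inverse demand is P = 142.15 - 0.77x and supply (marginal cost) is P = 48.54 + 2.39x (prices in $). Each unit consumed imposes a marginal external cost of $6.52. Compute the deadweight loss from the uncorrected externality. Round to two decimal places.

Market equilibrium (private): 48.54 + 2.39x = 142.15 - 0.77x → x_m = 29.6234.
Social marginal benefit = demand − MEC = 135.63 - 0.77x.
Set SMB = MC: 135.63 - 0.77x = 48.54 + 2.39x → x* = 27.5601.
The welfare-loss triangle has base |x_m − x*| and height MEC(x_m) (the vertical gap between SMB and MC is zero at x* and MEC at x_m).
DWL = ½ × 2.0633 × 6.5200 = 6.7264.

DWL = $6.73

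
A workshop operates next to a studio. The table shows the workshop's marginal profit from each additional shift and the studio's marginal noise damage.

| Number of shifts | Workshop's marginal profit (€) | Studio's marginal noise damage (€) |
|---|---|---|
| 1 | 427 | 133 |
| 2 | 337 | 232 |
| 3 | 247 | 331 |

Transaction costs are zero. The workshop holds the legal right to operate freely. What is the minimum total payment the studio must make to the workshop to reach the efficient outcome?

€247

Left alone the workshop would choose level 3 (marginal profit stays positive).
Efficient level: k* = 2 (marginal profit ≥ marginal noise damage through 2).
The studio must at least cover the workshop's forgone profit from cutting 3→2: 247 = 247.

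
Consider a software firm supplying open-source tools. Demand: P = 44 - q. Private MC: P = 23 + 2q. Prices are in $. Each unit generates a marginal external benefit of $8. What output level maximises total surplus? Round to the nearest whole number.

Social marginal cost = private MC − MEB = 15 + 2q.
Set SMC = demand: 15 + 2q = 44 - q → q* = 9.6667.

q* = 10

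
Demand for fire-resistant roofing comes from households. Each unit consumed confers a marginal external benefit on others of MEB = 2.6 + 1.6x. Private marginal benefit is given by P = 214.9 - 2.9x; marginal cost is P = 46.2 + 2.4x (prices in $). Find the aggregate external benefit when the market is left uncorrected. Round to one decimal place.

$893.3

Market equilibrium (private): 46.2 + 2.4x = 214.9 - 2.9x → x_m = 31.8302.
Total external benefit = ∫₀^{x_m} (2.6 + 1.6x) dx = 2.6×31.8302 + ½×1.6×31.8302² = 893.2878.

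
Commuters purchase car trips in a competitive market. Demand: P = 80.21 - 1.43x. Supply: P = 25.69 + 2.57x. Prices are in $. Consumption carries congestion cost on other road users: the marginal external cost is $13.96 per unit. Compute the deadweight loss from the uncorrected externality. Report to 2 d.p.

DWL = $24.36

Market equilibrium (private): 25.69 + 2.57x = 80.21 - 1.43x → x_m = 13.6300.
Social marginal benefit = demand − MEC = 66.25 - 1.43x.
Set SMB = MC: 66.25 - 1.43x = 25.69 + 2.57x → x* = 10.1400.
The loss is the area between SMB and MC from x* to x_m; with linear curves that's a triangle of height MEC(x_m).
DWL = ½ × 3.4900 × 13.9600 = 24.3602.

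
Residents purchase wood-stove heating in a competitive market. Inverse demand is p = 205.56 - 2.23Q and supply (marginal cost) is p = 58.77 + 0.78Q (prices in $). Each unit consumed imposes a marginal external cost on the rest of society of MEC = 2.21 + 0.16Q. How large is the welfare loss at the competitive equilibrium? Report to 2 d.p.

DWL = $15.81

Market equilibrium (private): 58.77 + 0.78Q = 205.56 - 2.23Q → Q_m = 48.7674.
Social marginal benefit = demand − MEC = 203.35 - 2.39Q.
Set SMB = MC: 203.35 - 2.39Q = 58.77 + 0.78Q → Q* = 45.6088.
Height of the DWL triangle at Q_m is MC(Q_m) − SMB(Q_m) = MEC(Q_m) = 10.0128.
DWL = ½ × 3.1586 × 10.0128 = 15.8132.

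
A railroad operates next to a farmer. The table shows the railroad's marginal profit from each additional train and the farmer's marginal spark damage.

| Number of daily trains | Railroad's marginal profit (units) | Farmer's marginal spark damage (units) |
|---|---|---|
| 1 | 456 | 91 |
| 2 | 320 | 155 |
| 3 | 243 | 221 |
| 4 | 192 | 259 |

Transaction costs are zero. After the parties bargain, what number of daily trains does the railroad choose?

3

Bargaining reaches the level where marginal profit last exceeds marginal spark damage.
That holds through level 3 (243 ≥ 221) but not at 4 (192 < 259).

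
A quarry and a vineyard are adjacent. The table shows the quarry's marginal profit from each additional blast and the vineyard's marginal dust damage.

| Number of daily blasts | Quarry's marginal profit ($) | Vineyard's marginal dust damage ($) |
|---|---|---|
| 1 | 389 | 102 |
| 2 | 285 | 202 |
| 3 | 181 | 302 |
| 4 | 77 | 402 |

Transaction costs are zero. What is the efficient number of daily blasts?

Bargaining reaches the level where marginal profit last exceeds marginal dust damage.
That holds through level 2 (285 ≥ 202) but not at 3 (181 < 302).

2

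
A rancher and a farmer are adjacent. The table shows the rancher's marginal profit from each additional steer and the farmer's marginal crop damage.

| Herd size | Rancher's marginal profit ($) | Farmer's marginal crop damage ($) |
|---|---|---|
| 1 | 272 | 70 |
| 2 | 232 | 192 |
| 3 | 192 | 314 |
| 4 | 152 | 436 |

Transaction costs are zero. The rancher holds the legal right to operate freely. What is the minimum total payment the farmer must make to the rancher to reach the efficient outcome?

$344

Left alone the rancher would choose level 4 (marginal profit stays positive).
Efficient level: k* = 2 (marginal profit ≥ marginal crop damage through 2).
The farmer must at least cover the rancher's forgone profit from cutting 4→2: 192 + 152 = 344.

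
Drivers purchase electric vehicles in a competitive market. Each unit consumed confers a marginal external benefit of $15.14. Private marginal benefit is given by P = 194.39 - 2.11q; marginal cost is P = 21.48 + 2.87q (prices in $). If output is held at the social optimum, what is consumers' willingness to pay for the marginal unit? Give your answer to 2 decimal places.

P = $114.71

Social marginal benefit = demand + MEB = 209.53 - 2.11q.
Set SMB = MC: 209.53 - 2.11q = 21.48 + 2.87q → q* = 37.7610.
Consumer price on the demand curve at q*: 194.39 − 2.11×37.7610 = 114.7143.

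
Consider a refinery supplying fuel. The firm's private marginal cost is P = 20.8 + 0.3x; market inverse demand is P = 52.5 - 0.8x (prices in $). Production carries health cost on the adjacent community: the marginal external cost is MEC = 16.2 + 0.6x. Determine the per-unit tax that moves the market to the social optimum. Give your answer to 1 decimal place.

tax = $21.7 per unit

Social marginal cost = private MC + MEC = 37.0 + 0.9x.
Set SMC = demand: 37.0 + 0.9x = 52.5 - 0.8x → x* = 9.1176.
The Pigouvian tax equals MEC at x*: 16.2 + 0.6×9.1176 = 21.6706.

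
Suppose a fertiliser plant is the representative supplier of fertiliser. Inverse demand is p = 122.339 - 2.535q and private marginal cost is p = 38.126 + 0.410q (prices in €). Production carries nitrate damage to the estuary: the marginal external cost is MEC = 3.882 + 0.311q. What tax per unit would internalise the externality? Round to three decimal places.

tax = €11.555 per unit

Social marginal cost = private MC + MEC = 42.008 + 0.721q.
Set SMC = demand: 42.008 + 0.721q = 122.339 - 2.535q → q* = 24.6717.
The Pigouvian tax equals MEC at q*: 3.882 + 0.311×24.6717 = 11.5549.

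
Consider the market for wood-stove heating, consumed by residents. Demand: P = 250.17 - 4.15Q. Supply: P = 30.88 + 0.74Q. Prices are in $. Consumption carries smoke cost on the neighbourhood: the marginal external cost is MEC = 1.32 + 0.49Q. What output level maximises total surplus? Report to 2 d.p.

Q* = 40.51

Social marginal benefit = demand − MEC = 248.85 - 4.64Q.
Set SMB = MC: 248.85 - 4.64Q = 30.88 + 0.74Q → Q* = 40.5149.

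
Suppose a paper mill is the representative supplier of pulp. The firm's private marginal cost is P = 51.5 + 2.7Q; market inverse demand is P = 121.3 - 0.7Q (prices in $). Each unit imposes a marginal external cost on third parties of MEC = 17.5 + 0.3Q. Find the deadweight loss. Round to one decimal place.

Market equilibrium (private): 51.5 + 2.7Q = 121.3 - 0.7Q → Q_m = 20.5294.
Social marginal cost = private MC + MEC = 69.0 + 3.0Q.
Set SMC = demand: 69.0 + 3.0Q = 121.3 - 0.7Q → Q* = 14.1351.
Between Q* and Q_m the wedge SMC − demand runs linearly from 0 to MEC(Q_m), so the loss is a triangle.
DWL = ½ × 6.3943 × 23.6588 = 75.6407.

DWL = $75.6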